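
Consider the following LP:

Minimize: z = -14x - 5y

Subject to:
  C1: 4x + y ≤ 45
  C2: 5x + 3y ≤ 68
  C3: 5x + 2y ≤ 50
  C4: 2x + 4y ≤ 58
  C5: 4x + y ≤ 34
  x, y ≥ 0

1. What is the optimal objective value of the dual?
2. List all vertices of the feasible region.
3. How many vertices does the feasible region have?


1. -134
2. (0, 0), (8.5, 0), (6, 10), (5.25, 11.88), (0, 14.5)
3. 5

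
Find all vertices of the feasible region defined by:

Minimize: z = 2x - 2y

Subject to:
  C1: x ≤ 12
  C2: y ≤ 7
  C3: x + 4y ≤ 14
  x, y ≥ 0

(0, 0), (12, 0), (12, 0.5), (0, 3.5)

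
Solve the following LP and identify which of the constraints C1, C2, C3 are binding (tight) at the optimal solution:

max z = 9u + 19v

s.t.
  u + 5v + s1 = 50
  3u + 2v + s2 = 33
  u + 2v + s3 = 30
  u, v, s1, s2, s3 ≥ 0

At u = 5, v = 9, compute slack b - a·x for each constraint:
  C1: 50 − 50 = 0  (binding)
  C2: 33 − 33 = 0  (binding)
  C3: 30 − 23 = 7  (slack)

Optimal: u = 5, v = 9
Binding: C1, C2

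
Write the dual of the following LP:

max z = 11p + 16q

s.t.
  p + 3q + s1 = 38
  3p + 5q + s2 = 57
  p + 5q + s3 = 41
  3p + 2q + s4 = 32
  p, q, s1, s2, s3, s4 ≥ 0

Primal max cᵀx s.t. Ax ≤ b, x ≥ 0  →  Dual min bᵀy s.t. Aᵀy ≥ c, y ≥ 0.

Minimize: z = 38y1 + 57y2 + 41y3 + 32y4

Subject to:
  y1 + 3y2 + y3 + 3y4 ≥ 11
  3y1 + 5y2 + 5y3 + 2y4 ≥ 16
  y1, y2, y3, y4 ≥ 0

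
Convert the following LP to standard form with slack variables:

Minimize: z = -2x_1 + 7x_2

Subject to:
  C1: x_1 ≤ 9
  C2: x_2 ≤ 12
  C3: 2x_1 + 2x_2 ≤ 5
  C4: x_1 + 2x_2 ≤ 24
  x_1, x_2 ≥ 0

min z = -2x_1 + 7x_2

s.t.
  x_1 + s1 = 9
  x_2 + s2 = 12
  2x_1 + 2x_2 + s3 = 5
  x_1 + 2x_2 + s4 = 24
  x_1, x_2, s1, s2, s3, s4 ≥ 0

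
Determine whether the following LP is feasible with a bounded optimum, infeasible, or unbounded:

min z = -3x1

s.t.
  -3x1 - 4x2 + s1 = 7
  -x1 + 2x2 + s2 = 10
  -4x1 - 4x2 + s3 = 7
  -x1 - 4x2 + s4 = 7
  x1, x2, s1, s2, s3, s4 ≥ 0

Unbounded (objective can decrease without bound)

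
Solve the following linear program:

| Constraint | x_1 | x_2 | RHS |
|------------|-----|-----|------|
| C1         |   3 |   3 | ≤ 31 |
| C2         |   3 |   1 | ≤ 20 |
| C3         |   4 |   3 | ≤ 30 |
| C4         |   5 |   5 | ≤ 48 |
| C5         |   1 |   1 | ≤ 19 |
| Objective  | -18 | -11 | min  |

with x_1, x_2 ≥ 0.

Evaluate the objective at each vertex of the feasible region:
  z(0, 0) = 0
  z(6.667, 0) = -120
  z(6, 2) = -130  ←
  z(1.2, 8.4) = -114
  z(0, 9.6) = -105.6
The minimum is at x_1 = 6, x_2 = 2.

x_1 = 6, x_2 = 2, z = -130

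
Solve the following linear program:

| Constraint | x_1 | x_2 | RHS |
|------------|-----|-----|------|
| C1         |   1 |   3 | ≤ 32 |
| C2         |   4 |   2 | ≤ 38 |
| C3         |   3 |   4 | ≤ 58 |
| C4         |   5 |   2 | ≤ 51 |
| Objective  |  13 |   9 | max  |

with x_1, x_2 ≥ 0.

Evaluate the objective at each vertex of the feasible region:
  z(0, 0) = 0
  z(9.5, 0) = 123.5
  z(5, 9) = 146  ←
  z(0, 10.67) = 96
The maximum is at x_1 = 5, x_2 = 9.

x_1 = 5, x_2 = 9, z = 146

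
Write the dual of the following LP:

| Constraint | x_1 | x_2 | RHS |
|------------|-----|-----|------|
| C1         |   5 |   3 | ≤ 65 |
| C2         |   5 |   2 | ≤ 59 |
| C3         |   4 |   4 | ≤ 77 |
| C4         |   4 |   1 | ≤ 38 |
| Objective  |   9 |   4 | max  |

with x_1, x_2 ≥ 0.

Primal max cᵀx s.t. Ax ≤ b, x ≥ 0  →  Dual min bᵀy s.t. Aᵀy ≥ c, y ≥ 0.

Minimize: z = 65y1 + 59y2 + 77y3 + 38y4

Subject to:
  5y1 + 5y2 + 4y3 + 4y4 ≥ 9
  3y1 + 2y2 + 4y3 + y4 ≥ 4
  y1, y2, y3, y4 ≥ 0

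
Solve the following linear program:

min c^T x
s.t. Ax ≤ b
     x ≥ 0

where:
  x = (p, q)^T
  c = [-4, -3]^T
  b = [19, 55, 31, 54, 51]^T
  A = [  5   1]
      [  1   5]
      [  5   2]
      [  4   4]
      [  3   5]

Evaluate the objective at each vertex of the feasible region:
  z(0, 0) = 0
  z(3.8, 0) = -15.2
  z(2, 9) = -35  ←
  z(0, 10.2) = -30.6
The minimum is at p = 2, q = 9.

p = 2, q = 9, z = -35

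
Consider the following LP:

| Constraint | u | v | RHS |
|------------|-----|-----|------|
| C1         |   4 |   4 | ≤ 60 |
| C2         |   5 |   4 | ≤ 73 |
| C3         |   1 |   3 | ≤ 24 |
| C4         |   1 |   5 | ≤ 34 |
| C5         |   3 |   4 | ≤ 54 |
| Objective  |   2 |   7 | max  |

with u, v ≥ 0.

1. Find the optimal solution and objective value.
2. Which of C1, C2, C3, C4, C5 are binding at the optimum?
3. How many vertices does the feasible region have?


1. u = 9, v = 5, z = 53
2. C3, C4
3. 6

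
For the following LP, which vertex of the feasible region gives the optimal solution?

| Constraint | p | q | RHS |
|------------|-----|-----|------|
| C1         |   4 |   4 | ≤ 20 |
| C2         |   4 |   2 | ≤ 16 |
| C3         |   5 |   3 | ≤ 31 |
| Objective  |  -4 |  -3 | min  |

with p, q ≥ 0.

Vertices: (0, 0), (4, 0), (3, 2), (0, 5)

Evaluate the objective at each vertex of the feasible region:
  z(0, 0) = 0
  z(4, 0) = -16
  z(3, 2) = -18  ←
  z(0, 5) = -15
The minimum is at p = 3, q = 2.

(3, 2)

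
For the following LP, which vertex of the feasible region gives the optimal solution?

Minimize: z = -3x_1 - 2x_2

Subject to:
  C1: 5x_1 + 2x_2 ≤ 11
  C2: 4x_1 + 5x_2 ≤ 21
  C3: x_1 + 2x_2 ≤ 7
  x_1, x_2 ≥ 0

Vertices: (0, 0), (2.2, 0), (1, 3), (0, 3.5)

Evaluate the objective at each vertex of the feasible region:
  z(0, 0) = 0
  z(2.2, 0) = -6.6
  z(1, 3) = -9  ←
  z(0, 3.5) = -7
The minimum is at x_1 = 1, x_2 = 3.

(1, 3)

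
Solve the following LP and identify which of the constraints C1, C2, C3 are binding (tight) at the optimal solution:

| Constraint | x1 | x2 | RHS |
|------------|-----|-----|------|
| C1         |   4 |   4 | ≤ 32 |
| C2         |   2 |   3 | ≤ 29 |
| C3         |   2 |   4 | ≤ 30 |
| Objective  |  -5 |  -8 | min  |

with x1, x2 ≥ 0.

At x1 = 1, x2 = 7, compute slack b - a·x for each constraint:
  C1: 32 − 32 = 0  (binding)
  C2: 29 − 23 = 6  (slack)
  C3: 30 − 30 = 0  (binding)

Optimal: x1 = 1, x2 = 7
Binding: C1, C3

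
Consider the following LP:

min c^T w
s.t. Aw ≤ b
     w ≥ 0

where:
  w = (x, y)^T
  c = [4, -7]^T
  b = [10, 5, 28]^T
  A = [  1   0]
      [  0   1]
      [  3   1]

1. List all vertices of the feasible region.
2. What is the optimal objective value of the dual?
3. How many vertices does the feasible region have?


1. (0, 0), (9.333, 0), (7.667, 5), (0, 5)
2. -35
3. 4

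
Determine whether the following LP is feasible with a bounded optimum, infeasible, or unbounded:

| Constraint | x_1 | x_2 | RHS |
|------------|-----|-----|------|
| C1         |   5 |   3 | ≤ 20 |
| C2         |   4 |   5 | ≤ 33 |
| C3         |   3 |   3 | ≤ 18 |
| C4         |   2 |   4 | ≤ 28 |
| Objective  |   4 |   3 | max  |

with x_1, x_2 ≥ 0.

Feasible with a bounded optimal solution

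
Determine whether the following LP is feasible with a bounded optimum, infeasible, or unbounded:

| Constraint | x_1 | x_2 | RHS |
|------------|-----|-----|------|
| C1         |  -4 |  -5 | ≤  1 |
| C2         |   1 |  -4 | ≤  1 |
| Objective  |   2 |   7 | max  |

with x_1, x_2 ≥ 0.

Unbounded (objective can increase without bound)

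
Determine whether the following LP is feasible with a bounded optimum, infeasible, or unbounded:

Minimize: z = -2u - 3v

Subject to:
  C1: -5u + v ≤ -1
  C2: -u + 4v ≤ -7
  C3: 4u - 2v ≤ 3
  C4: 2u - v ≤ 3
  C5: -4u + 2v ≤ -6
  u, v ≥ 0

Infeasible (no feasible solution exists)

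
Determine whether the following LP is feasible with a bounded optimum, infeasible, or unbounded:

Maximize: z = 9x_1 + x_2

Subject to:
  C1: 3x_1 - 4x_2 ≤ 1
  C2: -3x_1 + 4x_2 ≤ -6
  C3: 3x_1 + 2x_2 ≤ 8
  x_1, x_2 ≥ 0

Infeasible (no feasible solution exists)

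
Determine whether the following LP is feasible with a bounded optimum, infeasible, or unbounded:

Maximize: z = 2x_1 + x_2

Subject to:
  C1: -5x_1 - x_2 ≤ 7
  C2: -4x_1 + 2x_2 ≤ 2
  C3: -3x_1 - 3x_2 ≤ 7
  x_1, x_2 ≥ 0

Unbounded (objective can increase without bound)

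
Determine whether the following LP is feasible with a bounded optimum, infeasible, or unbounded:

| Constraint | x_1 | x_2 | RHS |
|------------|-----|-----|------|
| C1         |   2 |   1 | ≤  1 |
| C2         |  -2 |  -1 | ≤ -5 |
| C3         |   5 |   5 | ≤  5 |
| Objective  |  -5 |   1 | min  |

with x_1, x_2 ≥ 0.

Infeasible (no feasible solution exists)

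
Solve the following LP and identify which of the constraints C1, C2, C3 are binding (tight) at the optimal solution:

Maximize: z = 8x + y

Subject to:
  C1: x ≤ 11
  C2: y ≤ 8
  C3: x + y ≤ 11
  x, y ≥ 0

At x = 11, y = 0, compute slack b - a·x for each constraint:
  C1: 11 − 11 = 0  (binding)
  C2: 8 − 0 = 8  (slack)
  C3: 11 − 11 = 0  (binding)

Optimal: x = 11, y = 0
Binding: C1, C3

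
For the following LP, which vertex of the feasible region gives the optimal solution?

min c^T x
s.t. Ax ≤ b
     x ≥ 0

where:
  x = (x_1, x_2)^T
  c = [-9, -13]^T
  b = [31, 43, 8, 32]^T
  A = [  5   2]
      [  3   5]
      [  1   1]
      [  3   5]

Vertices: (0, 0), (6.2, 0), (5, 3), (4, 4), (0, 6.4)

Evaluate the objective at each vertex of the feasible region:
  z(0, 0) = 0
  z(6.2, 0) = -55.8
  z(5, 3) = -84
  z(4, 4) = -88  ←
  z(0, 6.4) = -83.2
The minimum is at x_1 = 4, x_2 = 4.

(4, 4)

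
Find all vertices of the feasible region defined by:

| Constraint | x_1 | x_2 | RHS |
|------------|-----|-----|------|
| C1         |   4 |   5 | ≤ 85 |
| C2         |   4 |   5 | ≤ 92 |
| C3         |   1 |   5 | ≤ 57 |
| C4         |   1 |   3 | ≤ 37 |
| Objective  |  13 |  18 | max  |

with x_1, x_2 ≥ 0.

(0, 0), (21.25, 0), (10, 9), (7, 10), (0, 11.4)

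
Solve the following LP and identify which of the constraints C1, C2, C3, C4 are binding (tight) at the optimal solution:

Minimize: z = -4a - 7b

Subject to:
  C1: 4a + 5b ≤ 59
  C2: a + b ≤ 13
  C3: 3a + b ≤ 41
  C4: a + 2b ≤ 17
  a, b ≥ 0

At a = 9, b = 4, compute slack b - a·x for each constraint:
  C1: 59 − 56 = 3  (slack)
  C2: 13 − 13 = 0  (binding)
  C3: 41 − 31 = 10  (slack)
  C4: 17 − 17 = 0  (binding)

Optimal: a = 9, b = 4
Binding: C2, C4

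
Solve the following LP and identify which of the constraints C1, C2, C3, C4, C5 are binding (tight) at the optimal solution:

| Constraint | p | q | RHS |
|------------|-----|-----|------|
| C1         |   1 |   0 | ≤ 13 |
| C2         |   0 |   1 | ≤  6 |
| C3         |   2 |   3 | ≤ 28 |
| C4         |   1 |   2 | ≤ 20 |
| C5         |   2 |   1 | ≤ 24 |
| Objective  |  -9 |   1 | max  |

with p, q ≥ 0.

At p = 0, q = 6, compute slack b - a·x for each constraint:
  C1: 13 − 0 = 13  (slack)
  C2: 6 − 6 = 0  (binding)
  C3: 28 − 18 = 10  (slack)
  C4: 20 − 12 = 8  (slack)
  C5: 24 − 6 = 18  (slack)

Optimal: p = 0, q = 6
Binding: C2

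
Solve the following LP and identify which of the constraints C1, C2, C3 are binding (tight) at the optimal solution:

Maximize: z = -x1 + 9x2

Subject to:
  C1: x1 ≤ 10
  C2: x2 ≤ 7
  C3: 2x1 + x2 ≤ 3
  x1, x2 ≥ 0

At x1 = 0, x2 = 3, compute slack b - a·x for each constraint:
  C1: 10 − 0 = 10  (slack)
  C2: 7 − 3 = 4  (slack)
  C3: 3 − 3 = 0  (binding)

Optimal: x1 = 0, x2 = 3
Binding: C3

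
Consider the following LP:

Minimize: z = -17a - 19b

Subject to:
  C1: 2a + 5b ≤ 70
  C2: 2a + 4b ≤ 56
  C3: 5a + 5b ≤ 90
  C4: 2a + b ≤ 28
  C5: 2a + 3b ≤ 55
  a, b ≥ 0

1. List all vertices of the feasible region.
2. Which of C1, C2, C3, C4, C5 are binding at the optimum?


1. (0, 0), (14, 0), (10, 8), (8, 10), (0, 14)
2. C2, C3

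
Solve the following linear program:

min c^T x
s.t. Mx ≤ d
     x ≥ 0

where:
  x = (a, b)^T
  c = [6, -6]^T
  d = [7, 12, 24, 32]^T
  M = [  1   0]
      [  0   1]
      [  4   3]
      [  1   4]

Evaluate the objective at each vertex of the feasible region:
  z(0, 0) = 0
  z(6, 0) = 36
  z(0, 8) = -48  ←
The minimum is at a = 0, b = 8.

a = 0, b = 8, z = -48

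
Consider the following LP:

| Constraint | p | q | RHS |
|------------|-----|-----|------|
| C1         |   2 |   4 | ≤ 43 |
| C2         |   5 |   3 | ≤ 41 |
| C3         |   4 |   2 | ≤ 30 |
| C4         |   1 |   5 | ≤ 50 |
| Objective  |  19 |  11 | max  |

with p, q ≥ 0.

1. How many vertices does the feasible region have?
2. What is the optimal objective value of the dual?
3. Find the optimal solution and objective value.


1. 5
2. 153
3. p = 4, q = 7, z = 153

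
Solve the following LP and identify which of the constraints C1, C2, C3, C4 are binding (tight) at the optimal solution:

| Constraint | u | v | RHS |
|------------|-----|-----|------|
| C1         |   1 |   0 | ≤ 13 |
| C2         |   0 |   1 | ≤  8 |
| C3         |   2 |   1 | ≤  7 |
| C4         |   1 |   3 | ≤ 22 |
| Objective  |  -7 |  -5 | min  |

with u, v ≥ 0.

At u = 0, v = 7, compute slack b - a·x for each constraint:
  C1: 13 − 0 = 13  (slack)
  C2: 8 − 7 = 1  (slack)
  C3: 7 − 7 = 0  (binding)
  C4: 22 − 21 = 1  (slack)

Optimal: u = 0, v = 7
Binding: C3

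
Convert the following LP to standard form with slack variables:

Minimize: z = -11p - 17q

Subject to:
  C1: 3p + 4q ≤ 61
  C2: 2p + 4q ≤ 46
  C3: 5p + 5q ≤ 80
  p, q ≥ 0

min z = -11p - 17q

s.t.
  3p + 4q + s1 = 61
  2p + 4q + s2 = 46
  5p + 5q + s3 = 80
  p, q, s1, s2, s3 ≥ 0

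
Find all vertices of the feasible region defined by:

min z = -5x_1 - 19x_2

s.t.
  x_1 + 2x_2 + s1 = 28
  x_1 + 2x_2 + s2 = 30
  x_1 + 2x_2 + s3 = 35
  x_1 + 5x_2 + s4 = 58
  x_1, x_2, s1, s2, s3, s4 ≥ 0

(0, 0), (28, 0), (8, 10), (0, 11.6)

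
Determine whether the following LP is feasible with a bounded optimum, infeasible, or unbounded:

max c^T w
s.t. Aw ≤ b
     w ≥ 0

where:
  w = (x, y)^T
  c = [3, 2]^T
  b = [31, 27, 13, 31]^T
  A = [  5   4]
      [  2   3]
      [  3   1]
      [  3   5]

Feasible with a bounded optimal solution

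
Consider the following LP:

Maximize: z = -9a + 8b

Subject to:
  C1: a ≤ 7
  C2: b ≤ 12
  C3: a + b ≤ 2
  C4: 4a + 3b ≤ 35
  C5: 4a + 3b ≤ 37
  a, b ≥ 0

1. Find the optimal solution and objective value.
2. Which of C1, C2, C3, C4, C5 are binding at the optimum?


1. a = 0, b = 2, z = 16
2. C3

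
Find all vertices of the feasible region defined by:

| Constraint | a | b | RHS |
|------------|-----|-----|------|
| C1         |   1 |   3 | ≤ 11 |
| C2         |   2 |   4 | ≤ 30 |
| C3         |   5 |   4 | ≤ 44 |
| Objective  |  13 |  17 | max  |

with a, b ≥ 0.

(0, 0), (8.8, 0), (8, 1), (0, 3.667)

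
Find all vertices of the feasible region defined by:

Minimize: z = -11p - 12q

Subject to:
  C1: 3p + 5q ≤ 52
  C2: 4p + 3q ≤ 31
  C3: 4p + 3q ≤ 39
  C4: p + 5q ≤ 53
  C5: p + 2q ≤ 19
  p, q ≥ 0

(0, 0), (7.75, 0), (1, 9), (0, 9.5)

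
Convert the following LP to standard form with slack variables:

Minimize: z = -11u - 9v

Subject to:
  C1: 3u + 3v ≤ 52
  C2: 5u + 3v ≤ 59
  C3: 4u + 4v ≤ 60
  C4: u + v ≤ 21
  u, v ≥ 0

min z = -11u - 9v

s.t.
  3u + 3v + s1 = 52
  5u + 3v + s2 = 59
  4u + 4v + s3 = 60
  u + v + s4 = 21
  u, v, s1, s2, s3, s4 ≥ 0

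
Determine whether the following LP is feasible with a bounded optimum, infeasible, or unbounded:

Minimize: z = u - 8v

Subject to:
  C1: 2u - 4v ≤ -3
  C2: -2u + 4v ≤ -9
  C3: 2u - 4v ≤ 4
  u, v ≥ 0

Infeasible (no feasible solution exists)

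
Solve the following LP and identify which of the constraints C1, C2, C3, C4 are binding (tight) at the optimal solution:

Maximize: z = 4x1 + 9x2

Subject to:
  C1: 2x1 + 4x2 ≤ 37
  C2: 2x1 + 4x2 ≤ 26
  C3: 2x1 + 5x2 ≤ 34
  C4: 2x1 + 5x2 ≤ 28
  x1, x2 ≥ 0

At x1 = 9, x2 = 2, compute slack b - a·x for each constraint:
  C1: 37 − 26 = 11  (slack)
  C2: 26 − 26 = 0  (binding)
  C3: 34 − 28 = 6  (slack)
  C4: 28 − 28 = 0  (binding)

Optimal: x1 = 9, x2 = 2
Binding: C2, C4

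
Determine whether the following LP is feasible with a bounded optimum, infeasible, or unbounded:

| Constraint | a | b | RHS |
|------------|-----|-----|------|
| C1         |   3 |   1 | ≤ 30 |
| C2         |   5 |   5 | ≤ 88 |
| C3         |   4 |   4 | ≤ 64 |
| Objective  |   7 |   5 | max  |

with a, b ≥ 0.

Feasible with a bounded optimal solution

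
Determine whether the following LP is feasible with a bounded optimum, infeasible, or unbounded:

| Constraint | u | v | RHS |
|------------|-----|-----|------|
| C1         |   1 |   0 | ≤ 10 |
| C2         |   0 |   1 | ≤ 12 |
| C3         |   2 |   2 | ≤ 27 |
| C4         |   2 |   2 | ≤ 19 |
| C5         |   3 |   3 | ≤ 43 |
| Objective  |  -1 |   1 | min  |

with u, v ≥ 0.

Feasible with a bounded optimal solution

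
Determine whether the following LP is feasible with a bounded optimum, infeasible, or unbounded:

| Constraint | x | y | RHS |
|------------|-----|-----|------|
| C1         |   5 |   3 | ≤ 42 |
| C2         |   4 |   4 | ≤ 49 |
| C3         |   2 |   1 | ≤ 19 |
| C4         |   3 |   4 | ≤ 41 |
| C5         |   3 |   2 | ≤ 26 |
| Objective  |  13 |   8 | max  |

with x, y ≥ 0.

Feasible with a bounded optimal solution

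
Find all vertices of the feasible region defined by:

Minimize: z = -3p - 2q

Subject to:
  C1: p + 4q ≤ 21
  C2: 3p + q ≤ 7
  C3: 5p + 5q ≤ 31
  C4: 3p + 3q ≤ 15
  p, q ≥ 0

(0, 0), (2.333, 0), (1, 4), (0, 5)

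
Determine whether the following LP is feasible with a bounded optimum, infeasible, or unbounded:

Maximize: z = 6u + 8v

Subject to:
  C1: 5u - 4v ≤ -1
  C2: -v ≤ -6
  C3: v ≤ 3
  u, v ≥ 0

Infeasible (no feasible solution exists)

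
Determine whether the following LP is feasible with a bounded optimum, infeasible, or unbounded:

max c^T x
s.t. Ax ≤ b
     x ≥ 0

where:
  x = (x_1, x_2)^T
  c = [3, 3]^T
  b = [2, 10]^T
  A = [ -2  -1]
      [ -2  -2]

Unbounded (objective can increase without bound)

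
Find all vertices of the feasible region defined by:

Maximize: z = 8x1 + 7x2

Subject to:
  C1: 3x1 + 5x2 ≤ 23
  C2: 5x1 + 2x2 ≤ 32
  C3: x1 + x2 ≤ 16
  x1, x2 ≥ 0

(0, 0), (6.4, 0), (6, 1), (0, 4.6)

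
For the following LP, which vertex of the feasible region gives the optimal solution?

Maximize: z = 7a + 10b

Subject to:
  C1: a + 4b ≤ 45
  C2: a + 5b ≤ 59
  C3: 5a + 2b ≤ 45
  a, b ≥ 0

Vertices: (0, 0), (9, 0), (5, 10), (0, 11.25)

Evaluate the objective at each vertex of the feasible region:
  z(0, 0) = 0
  z(9, 0) = 63
  z(5, 10) = 135  ←
  z(0, 11.25) = 112.5
The maximum is at a = 5, b = 10.

(5, 10)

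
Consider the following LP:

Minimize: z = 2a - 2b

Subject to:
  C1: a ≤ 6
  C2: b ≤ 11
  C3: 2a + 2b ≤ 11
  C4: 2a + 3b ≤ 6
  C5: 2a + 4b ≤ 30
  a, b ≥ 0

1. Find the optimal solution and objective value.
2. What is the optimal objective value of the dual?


1. a = 0, b = 2, z = -4
2. -4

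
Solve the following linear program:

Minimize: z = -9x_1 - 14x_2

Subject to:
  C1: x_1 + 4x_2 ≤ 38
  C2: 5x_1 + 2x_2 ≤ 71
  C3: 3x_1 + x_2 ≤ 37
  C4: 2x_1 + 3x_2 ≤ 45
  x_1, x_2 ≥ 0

Evaluate the objective at each vertex of the feasible region:
  z(0, 0) = 0
  z(12.33, 0) = -111
  z(10, 7) = -188  ←
  z(0, 9.5) = -133
The minimum is at x_1 = 10, x_2 = 7.

x_1 = 10, x_2 = 7, z = -188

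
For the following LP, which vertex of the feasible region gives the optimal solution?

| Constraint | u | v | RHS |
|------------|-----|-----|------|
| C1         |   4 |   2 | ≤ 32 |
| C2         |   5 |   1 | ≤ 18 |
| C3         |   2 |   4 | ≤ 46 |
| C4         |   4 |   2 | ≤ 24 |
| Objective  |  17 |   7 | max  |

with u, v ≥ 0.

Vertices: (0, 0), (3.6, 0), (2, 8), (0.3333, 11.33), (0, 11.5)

Evaluate the objective at each vertex of the feasible region:
  z(0, 0) = 0
  z(3.6, 0) = 61.2
  z(2, 8) = 90  ←
  z(0.3333, 11.33) = 85
  z(0, 11.5) = 80.5
The maximum is at u = 2, v = 8.

(2, 8)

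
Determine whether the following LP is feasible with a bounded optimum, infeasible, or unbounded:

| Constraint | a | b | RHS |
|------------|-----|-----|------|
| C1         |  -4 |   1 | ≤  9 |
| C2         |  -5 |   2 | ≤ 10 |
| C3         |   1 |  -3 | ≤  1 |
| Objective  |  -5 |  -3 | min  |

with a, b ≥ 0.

Unbounded (objective can decrease without bound)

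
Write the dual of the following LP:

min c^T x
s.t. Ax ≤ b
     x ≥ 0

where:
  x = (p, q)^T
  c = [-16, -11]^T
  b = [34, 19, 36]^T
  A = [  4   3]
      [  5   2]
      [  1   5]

Primal min cᵀx s.t. Ax ≤ b, x ≥ 0  →  Dual max −bᵀy s.t. Aᵀy ≥ −c, y ≥ 0.

Maximize: z = -34y1 - 19y2 - 36y3

Subject to:
  4y1 + 5y2 + y3 ≥ 16
  3y1 + 2y2 + 5y3 ≥ 11
  y1, y2, y3 ≥ 0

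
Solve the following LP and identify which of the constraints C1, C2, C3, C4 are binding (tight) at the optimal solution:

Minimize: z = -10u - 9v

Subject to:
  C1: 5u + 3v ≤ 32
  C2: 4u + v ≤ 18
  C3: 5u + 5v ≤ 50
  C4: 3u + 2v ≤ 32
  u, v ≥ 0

At u = 1, v = 9, compute slack b - a·x for each constraint:
  C1: 32 − 32 = 0  (binding)
  C2: 18 − 13 = 5  (slack)
  C3: 50 − 50 = 0  (binding)
  C4: 32 − 21 = 11  (slack)

Optimal: u = 1, v = 9
Binding: C1, C3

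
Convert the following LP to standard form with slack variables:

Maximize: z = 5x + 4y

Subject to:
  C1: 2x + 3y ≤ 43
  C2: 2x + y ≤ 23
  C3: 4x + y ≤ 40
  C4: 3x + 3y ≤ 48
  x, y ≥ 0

max z = 5x + 4y

s.t.
  2x + 3y + s1 = 43
  2x + y + s2 = 23
  4x + y + s3 = 40
  3x + 3y + s4 = 48
  x, y, s1, s2, s3, s4 ≥ 0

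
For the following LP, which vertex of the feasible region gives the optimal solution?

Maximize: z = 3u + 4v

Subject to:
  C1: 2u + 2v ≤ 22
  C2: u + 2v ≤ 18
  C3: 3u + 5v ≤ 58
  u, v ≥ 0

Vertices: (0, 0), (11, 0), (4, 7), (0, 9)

Evaluate the objective at each vertex of the feasible region:
  z(0, 0) = 0
  z(11, 0) = 33
  z(4, 7) = 40  ←
  z(0, 9) = 36
The maximum is at u = 4, v = 7.

(4, 7)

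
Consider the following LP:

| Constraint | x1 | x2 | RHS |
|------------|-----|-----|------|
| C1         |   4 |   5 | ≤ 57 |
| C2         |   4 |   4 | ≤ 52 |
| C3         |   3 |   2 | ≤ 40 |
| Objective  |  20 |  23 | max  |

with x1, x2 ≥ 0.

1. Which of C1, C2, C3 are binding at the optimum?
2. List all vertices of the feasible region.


1. C1, C2
2. (0, 0), (13, 0), (8, 5), (0, 11.4)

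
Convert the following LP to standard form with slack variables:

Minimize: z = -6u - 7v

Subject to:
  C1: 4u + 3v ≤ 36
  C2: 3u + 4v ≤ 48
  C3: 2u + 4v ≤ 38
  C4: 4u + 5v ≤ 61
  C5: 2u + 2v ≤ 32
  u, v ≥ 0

min z = -6u - 7v

s.t.
  4u + 3v + s1 = 36
  3u + 4v + s2 = 48
  2u + 4v + s3 = 38
  4u + 5v + s4 = 61
  2u + 2v + s5 = 32
  u, v, s1, s2, s3, s4, s5 ≥ 0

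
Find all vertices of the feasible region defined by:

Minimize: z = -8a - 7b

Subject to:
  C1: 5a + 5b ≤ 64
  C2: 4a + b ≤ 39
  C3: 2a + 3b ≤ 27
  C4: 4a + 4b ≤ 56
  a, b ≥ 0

(0, 0), (9.75, 0), (9, 3), (0, 9)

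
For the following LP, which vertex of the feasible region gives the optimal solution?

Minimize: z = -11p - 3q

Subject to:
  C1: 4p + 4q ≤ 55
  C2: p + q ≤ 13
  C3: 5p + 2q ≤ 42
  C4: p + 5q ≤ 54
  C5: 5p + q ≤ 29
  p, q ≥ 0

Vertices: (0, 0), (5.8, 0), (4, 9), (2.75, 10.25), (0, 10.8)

Evaluate the objective at each vertex of the feasible region:
  z(0, 0) = 0
  z(5.8, 0) = -63.8
  z(4, 9) = -71  ←
  z(2.75, 10.25) = -61
  z(0, 10.8) = -32.4
The minimum is at p = 4, q = 9.

(4, 9)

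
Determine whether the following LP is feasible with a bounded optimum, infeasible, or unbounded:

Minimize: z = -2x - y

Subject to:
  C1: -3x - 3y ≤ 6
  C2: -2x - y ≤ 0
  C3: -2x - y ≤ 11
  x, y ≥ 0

Unbounded (objective can decrease without bound)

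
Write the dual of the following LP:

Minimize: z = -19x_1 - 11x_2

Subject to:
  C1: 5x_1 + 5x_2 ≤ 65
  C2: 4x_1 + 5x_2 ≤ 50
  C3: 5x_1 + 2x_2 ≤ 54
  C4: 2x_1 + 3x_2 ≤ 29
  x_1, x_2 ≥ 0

Primal min cᵀx s.t. Ax ≤ b, x ≥ 0  →  Dual max −bᵀy s.t. Aᵀy ≥ −c, y ≥ 0.

Maximize: z = -65y1 - 50y2 - 54y3 - 29y4

Subject to:
  5y1 + 4y2 + 5y3 + 2y4 ≥ 19
  5y1 + 5y2 + 2y3 + 3y4 ≥ 11
  y1, y2, y3, y4 ≥ 0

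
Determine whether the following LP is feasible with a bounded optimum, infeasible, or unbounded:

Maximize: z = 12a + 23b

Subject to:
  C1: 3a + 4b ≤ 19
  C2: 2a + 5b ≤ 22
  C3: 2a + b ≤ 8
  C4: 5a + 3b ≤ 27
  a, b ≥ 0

Feasible with a bounded optimal solution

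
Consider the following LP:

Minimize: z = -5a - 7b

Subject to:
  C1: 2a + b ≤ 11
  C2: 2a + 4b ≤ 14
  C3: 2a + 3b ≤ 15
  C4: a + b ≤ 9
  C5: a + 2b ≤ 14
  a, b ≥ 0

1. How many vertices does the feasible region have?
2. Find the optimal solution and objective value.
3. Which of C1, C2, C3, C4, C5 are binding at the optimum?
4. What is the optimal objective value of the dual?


1. 4
2. a = 5, b = 1, z = -32
3. C1, C2
4. -32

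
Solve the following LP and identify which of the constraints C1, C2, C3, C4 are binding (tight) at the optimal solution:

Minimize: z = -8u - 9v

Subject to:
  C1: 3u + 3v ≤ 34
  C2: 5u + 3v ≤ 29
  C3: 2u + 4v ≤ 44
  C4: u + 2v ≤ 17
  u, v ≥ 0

At u = 1, v = 8, compute slack b - a·x for each constraint:
  C1: 34 − 27 = 7  (slack)
  C2: 29 − 29 = 0  (binding)
  C3: 44 − 34 = 10  (slack)
  C4: 17 − 17 = 0  (binding)

Optimal: u = 1, v = 8
Binding: C2, C4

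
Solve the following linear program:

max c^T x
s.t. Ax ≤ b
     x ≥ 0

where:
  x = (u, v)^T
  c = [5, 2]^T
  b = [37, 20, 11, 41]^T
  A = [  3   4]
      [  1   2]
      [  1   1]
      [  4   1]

Evaluate the objective at each vertex of the feasible region:
  z(0, 0) = 0
  z(10.25, 0) = 51.25
  z(10, 1) = 52  ←
  z(7, 4) = 43
  z(0, 9.25) = 18.5
The maximum is at u = 10, v = 1.

u = 10, v = 1, z = 52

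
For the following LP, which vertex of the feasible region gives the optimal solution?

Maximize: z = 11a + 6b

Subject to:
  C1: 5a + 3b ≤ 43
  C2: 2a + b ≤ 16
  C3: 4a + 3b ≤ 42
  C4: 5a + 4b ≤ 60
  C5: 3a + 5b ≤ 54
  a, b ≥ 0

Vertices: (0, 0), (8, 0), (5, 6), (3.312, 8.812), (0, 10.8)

Evaluate the objective at each vertex of the feasible region:
  z(0, 0) = 0
  z(8, 0) = 88
  z(5, 6) = 91  ←
  z(3.312, 8.812) = 89.31
  z(0, 10.8) = 64.8
The maximum is at a = 5, b = 6.

(5, 6)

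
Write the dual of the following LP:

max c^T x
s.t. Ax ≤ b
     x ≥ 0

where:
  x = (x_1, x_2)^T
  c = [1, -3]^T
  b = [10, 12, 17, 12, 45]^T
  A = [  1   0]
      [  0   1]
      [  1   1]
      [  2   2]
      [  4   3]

Primal max cᵀx s.t. Ax ≤ b, x ≥ 0  →  Dual min bᵀy s.t. Aᵀy ≥ c, y ≥ 0.

Minimize: z = 10y1 + 12y2 + 17y3 + 12y4 + 45y5

Subject to:
  y1 + y3 + 2y4 + 4y5 ≥ 1
  y2 + y3 + 2y4 + 3y5 ≥ -3
  y1, y2, y3, y4, y5 ≥ 0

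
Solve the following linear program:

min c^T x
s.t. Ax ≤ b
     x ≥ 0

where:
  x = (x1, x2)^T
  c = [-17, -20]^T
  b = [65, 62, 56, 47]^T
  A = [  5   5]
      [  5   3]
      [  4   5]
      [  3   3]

Evaluate the objective at each vertex of the feasible region:
  z(0, 0) = 0
  z(12.4, 0) = -210.8
  z(11.5, 1.5) = -225.5
  z(9, 4) = -233  ←
  z(0, 11.2) = -224
The minimum is at x1 = 9, x2 = 4.

x1 = 9, x2 = 4, z = -233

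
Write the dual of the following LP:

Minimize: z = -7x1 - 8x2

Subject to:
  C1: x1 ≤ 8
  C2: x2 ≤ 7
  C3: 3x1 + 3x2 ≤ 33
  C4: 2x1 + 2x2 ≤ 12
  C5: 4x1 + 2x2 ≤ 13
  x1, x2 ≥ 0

Primal min cᵀx s.t. Ax ≤ b, x ≥ 0  →  Dual max −bᵀy s.t. Aᵀy ≥ −c, y ≥ 0.

Maximize: z = -8y1 - 7y2 - 33y3 - 12y4 - 13y5

Subject to:
  y1 + 3y3 + 2y4 + 4y5 ≥ 7
  y2 + 3y3 + 2y4 + 2y5 ≥ 8
  y1, y2, y3, y4, y5 ≥ 0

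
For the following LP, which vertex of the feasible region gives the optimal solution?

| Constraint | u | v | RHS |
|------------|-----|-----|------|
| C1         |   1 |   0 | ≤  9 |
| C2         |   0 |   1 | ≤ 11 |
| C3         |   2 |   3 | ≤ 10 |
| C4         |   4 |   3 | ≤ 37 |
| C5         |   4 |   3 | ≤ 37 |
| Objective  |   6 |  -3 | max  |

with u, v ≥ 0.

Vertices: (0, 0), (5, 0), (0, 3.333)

Evaluate the objective at each vertex of the feasible region:
  z(0, 0) = 0
  z(5, 0) = 30  ←
  z(0, 3.333) = -10
The maximum is at u = 5, v = 0.

(5, 0)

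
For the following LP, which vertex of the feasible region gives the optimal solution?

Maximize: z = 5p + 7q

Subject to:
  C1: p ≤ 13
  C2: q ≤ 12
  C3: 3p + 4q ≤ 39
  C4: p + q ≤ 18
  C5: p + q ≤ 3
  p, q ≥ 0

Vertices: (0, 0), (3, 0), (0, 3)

Evaluate the objective at each vertex of the feasible region:
  z(0, 0) = 0
  z(3, 0) = 15
  z(0, 3) = 21  ←
The maximum is at p = 0, q = 3.

(0, 3)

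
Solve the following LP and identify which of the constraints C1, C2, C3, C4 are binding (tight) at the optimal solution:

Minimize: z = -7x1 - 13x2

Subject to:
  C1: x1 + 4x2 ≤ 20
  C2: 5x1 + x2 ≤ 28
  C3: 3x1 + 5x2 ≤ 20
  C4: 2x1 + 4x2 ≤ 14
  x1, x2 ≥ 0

At x1 = 5, x2 = 1, compute slack b - a·x for each constraint:
  C1: 20 − 9 = 11  (slack)
  C2: 28 − 26 = 2  (slack)
  C3: 20 − 20 = 0  (binding)
  C4: 14 − 14 = 0  (binding)

Optimal: x1 = 5, x2 = 1
Binding: C3, C4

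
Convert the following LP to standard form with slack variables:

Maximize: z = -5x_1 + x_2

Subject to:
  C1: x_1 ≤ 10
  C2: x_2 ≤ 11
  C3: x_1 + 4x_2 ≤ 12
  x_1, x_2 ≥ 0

max z = -5x_1 + x_2

s.t.
  x_1 + s1 = 10
  x_2 + s2 = 11
  x_1 + 4x_2 + s3 = 12
  x_1, x_2, s1, s2, s3 ≥ 0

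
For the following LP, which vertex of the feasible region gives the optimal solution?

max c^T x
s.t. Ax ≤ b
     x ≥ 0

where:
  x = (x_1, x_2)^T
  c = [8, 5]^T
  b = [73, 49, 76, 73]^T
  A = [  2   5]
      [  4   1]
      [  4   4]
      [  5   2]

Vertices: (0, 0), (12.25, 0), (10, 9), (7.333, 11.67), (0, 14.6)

Evaluate the objective at each vertex of the feasible region:
  z(0, 0) = 0
  z(12.25, 0) = 98
  z(10, 9) = 125  ←
  z(7.333, 11.67) = 117
  z(0, 14.6) = 73
The maximum is at x_1 = 10, x_2 = 9.

(10, 9)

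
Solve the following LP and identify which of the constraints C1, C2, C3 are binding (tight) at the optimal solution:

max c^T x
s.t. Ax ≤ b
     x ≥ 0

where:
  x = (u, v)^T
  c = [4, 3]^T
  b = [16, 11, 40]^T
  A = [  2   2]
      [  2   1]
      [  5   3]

At u = 3, v = 5, compute slack b - a·x for each constraint:
  C1: 16 − 16 = 0  (binding)
  C2: 11 − 11 = 0  (binding)
  C3: 40 − 30 = 10  (slack)

Optimal: u = 3, v = 5
Binding: C1, C2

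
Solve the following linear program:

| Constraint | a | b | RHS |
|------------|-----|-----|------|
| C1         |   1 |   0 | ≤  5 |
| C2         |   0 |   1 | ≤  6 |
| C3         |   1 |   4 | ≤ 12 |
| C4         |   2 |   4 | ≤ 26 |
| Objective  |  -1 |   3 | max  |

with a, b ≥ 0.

Evaluate the objective at each vertex of the feasible region:
  z(0, 0) = 0
  z(5, 0) = -5
  z(5, 1.75) = 0.25
  z(0, 3) = 9  ←
The maximum is at a = 0, b = 3.

a = 0, b = 3, z = 9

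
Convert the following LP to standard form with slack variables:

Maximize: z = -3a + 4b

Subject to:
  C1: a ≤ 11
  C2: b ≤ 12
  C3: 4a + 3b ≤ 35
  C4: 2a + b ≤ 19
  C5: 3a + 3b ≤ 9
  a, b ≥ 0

max z = -3a + 4b

s.t.
  a + s1 = 11
  b + s2 = 12
  4a + 3b + s3 = 35
  2a + b + s4 = 19
  3a + 3b + s5 = 9
  a, b, s1, s2, s3, s4, s5 ≥ 0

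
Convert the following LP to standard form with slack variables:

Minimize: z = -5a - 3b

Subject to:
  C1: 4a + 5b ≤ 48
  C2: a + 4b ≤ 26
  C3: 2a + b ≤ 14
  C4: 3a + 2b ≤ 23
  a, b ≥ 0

min z = -5a - 3b

s.t.
  4a + 5b + s1 = 48
  a + 4b + s2 = 26
  2a + b + s3 = 14
  3a + 2b + s4 = 23
  a, b, s1, s2, s3, s4 ≥ 0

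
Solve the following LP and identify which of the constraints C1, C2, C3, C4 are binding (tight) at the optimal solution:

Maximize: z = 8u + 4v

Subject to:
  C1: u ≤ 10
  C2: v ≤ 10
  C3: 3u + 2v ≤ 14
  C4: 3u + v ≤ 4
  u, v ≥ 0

At u = 0, v = 4, compute slack b - a·x for each constraint:
  C1: 10 − 0 = 10  (slack)
  C2: 10 − 4 = 6  (slack)
  C3: 14 − 8 = 6  (slack)
  C4: 4 − 4 = 0  (binding)

Optimal: u = 0, v = 4
Binding: C4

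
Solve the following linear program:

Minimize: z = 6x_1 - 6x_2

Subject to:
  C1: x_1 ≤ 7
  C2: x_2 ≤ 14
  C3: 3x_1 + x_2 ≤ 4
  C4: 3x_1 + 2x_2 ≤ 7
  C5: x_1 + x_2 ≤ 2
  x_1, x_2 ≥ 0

Evaluate the objective at each vertex of the feasible region:
  z(0, 0) = 0
  z(1.333, 0) = 8
  z(1, 1) = 0
  z(0, 2) = -12  ←
The minimum is at x_1 = 0, x_2 = 2.

x_1 = 0, x_2 = 2, z = -12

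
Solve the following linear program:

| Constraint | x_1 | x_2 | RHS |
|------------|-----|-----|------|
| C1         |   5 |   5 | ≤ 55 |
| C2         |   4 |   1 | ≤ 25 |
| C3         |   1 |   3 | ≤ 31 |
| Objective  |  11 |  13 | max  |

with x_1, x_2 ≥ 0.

Evaluate the objective at each vertex of the feasible region:
  z(0, 0) = 0
  z(6.25, 0) = 68.75
  z(4.667, 6.333) = 133.7
  z(1, 10) = 141  ←
  z(0, 10.33) = 134.3
The maximum is at x_1 = 1, x_2 = 10.

x_1 = 1, x_2 = 10, z = 141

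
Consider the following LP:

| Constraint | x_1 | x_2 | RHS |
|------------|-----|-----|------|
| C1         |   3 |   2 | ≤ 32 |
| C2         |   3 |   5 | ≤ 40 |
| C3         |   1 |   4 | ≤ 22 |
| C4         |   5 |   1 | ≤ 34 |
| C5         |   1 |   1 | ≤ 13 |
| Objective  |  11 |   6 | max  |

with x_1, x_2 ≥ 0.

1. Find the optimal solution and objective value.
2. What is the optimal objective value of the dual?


1. x_1 = 6, x_2 = 4, z = 90
2. 90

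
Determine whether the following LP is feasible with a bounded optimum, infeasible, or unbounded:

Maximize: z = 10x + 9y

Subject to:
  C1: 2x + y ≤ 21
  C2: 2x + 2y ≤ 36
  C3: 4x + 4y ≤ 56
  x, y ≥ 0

Feasible with a bounded optimal solution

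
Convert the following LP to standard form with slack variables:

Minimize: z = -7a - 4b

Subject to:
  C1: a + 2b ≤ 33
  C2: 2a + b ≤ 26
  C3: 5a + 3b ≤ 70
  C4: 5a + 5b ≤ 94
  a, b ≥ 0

min z = -7a - 4b

s.t.
  a + 2b + s1 = 33
  2a + b + s2 = 26
  5a + 3b + s3 = 70
  5a + 5b + s4 = 94
  a, b, s1, s2, s3, s4 ≥ 0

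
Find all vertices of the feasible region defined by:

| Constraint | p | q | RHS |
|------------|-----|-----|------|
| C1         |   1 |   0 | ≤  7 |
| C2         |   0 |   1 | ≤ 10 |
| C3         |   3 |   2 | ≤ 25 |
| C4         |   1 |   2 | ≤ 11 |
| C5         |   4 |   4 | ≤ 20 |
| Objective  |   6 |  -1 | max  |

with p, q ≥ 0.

(0, 0), (5, 0), (0, 5)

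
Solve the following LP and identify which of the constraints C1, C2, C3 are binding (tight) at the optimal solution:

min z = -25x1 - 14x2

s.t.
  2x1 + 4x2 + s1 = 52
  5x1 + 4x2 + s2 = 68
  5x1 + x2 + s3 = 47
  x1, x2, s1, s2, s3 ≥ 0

At x1 = 8, x2 = 7, compute slack b - a·x for each constraint:
  C1: 52 − 44 = 8  (slack)
  C2: 68 − 68 = 0  (binding)
  C3: 47 − 47 = 0  (binding)

Optimal: x1 = 8, x2 = 7
Binding: C2, C3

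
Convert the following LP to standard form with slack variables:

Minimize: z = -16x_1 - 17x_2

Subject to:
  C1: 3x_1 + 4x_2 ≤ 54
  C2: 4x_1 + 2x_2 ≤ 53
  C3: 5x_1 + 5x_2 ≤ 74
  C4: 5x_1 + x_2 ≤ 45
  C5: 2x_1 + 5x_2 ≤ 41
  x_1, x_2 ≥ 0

min z = -16x_1 - 17x_2

s.t.
  3x_1 + 4x_2 + s1 = 54
  4x_1 + 2x_2 + s2 = 53
  5x_1 + 5x_2 + s3 = 74
  5x_1 + x_2 + s4 = 45
  2x_1 + 5x_2 + s5 = 41
  x_1, x_2, s1, s2, s3, s4, s5 ≥ 0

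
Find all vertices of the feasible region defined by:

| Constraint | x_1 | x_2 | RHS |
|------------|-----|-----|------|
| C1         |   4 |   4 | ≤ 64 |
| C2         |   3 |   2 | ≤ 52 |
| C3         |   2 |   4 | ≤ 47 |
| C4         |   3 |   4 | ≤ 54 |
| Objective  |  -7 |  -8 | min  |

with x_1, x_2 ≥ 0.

(0, 0), (16, 0), (10, 6), (7, 8.25), (0, 11.75)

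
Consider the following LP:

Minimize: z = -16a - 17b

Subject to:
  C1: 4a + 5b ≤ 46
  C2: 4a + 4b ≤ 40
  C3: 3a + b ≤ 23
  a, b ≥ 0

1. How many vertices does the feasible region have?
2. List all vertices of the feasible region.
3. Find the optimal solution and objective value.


1. 5
2. (0, 0), (7.667, 0), (6.5, 3.5), (4, 6), (0, 9.2)
3. a = 4, b = 6, z = -166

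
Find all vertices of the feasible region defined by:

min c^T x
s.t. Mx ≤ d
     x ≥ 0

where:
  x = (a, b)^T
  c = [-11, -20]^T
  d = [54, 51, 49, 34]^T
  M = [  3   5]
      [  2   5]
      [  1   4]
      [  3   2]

(0, 0), (11.33, 0), (6.889, 6.667), (3, 9), (0, 10.2)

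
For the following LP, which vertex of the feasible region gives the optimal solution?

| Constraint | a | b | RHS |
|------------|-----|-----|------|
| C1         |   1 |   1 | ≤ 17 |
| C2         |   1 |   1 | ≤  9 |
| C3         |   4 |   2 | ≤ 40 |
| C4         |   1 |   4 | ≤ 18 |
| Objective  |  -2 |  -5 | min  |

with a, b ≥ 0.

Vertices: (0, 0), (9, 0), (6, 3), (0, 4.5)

Evaluate the objective at each vertex of the feasible region:
  z(0, 0) = 0
  z(9, 0) = -18
  z(6, 3) = -27  ←
  z(0, 4.5) = -22.5
The minimum is at a = 6, b = 3.

(6, 3)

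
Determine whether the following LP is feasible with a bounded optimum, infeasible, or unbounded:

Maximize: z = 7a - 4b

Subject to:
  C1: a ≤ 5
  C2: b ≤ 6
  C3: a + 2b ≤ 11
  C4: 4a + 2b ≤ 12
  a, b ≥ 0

Feasible with a bounded optimal solution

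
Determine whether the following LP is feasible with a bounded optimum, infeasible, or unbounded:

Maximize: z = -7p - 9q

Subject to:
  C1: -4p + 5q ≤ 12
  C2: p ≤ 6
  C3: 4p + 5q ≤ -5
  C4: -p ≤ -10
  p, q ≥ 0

Infeasible (no feasible solution exists)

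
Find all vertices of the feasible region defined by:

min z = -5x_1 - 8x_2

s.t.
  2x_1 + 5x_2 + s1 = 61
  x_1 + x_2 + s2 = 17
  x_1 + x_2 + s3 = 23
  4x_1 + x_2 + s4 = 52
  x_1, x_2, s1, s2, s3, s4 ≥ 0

(0, 0), (13, 0), (11.67, 5.333), (8, 9), (0, 12.2)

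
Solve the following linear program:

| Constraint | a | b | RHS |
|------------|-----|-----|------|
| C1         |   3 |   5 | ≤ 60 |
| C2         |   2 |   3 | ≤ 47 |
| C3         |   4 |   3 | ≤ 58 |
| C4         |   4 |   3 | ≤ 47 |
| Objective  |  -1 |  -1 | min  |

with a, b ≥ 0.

Evaluate the objective at each vertex of the feasible region:
  z(0, 0) = 0
  z(11.75, 0) = -11.75
  z(5, 9) = -14  ←
  z(0, 12) = -12
The minimum is at a = 5, b = 9.

a = 5, b = 9, z = -14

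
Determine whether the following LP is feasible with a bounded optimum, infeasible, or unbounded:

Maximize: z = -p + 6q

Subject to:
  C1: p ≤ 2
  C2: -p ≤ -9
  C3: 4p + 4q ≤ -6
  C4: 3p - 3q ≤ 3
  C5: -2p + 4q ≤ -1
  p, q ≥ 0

Infeasible (no feasible solution exists)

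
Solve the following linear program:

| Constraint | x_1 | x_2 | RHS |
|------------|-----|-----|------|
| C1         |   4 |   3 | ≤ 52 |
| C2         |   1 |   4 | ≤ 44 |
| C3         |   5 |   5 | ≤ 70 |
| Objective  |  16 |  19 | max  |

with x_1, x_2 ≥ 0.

Evaluate the objective at each vertex of the feasible region:
  z(0, 0) = 0
  z(13, 0) = 208
  z(10, 4) = 236
  z(4, 10) = 254  ←
  z(0, 11) = 209
The maximum is at x_1 = 4, x_2 = 10.

x_1 = 4, x_2 = 10, z = 254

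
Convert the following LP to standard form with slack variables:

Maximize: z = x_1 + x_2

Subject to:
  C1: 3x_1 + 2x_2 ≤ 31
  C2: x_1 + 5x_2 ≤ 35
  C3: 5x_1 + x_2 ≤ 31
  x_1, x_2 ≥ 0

max z = x_1 + x_2

s.t.
  3x_1 + 2x_2 + s1 = 31
  x_1 + 5x_2 + s2 = 35
  5x_1 + x_2 + s3 = 31
  x_1, x_2, s1, s2, s3 ≥ 0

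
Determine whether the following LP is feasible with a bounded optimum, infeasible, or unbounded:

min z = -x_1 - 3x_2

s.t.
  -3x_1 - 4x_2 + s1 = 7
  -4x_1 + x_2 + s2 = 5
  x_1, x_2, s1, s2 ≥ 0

Unbounded (objective can decrease without bound)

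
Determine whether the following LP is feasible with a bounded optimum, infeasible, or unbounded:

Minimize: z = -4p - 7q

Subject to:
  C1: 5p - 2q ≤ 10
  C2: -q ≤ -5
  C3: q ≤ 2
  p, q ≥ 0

Infeasible (no feasible solution exists)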